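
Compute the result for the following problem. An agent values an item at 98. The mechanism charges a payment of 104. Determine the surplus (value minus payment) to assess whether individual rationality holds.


Step 1: Surplus = value - payment = 98 - 104 = -6
Step 2: IR is violated (surplus < 0)

-6


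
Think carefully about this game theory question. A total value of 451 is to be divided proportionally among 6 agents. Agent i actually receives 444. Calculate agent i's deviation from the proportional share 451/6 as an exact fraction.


Step 1: Proportional share = 451/6
Step 2: Agent's actual allocation = 444
Step 3: Excess = 444 - 451/6 = 2213/6

2213/6


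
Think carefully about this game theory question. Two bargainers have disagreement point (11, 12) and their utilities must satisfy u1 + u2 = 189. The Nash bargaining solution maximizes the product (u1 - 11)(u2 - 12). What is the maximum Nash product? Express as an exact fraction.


Step 1: The Nash solution splits surplus symmetrically above the disagreement point
Step 2: u1 = (total + d1 - d2)/2 = (189 + 11 - 12)/2 = 94
Step 3: u2 = (total - d1 + d2)/2 = (189 - 11 + 12)/2 = 95
Step 4: Nash product = (94 - 11) * (95 - 12)
Step 5: = 83 * 83 = 6889

6889


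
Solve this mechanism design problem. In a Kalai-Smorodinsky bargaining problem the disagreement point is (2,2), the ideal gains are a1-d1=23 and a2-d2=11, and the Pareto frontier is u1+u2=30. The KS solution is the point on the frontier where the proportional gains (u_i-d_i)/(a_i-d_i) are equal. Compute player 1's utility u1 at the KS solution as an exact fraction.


Step 1: At the KS point, (u1-d1)/r1 = (u2-d2)/r2 = t and u1+u2 = 30
Step 2: u1 = d1 + r1*t and u2 = d2 + r2*t, so (d1 + r1*t) + (d2 + r2*t) = 30
Step 3: t = (30 - 2 - 2)/(23 + 11) = 26/34 = 13/17
Step 4: u1 = d1 + r1*t = 2 + 23 * 13/17 = 333/17
Step 5: (Check: u2 = d2 + r2*t = 177/17; u1+u2 = 333/17 + 177/17 = 30, on the frontier.)

333/17


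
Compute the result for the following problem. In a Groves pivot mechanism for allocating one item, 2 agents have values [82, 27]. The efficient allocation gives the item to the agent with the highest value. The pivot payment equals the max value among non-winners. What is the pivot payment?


Step 1: The efficient winner is agent 0 with value 82
Step 2: Other agents' values: [27]
Step 3: Pivot payment = max(others) = 27
Step 4: The winner pays 27

27


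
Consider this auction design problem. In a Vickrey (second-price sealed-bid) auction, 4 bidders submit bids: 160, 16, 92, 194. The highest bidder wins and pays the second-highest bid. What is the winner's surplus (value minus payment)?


Step 1: Sort bids in descending order: 194, 160, 92, 16
Step 2: The winning bid is the highest: 194
Step 3: The payment equals the second-highest bid: 160
Step 4: Surplus = winner's bid - payment = 194 - 160 = 34

34


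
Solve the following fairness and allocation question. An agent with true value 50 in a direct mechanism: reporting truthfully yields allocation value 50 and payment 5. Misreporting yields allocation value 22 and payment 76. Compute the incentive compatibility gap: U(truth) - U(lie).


Step 1: U(truth) = value - payment = 50 - 5 = 45
Step 2: U(lie) = allocation - payment = 22 - 76 = -54
Step 3: IC gap = 45 - (-54) = 99

99


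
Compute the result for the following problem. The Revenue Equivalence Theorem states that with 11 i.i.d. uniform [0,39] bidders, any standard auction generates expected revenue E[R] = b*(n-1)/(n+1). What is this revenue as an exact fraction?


Step 1: By Revenue Equivalence, expected revenue = b*(n-1)/(n+1)
Step 2: Substituting n = 11, b = 39
Step 3: Revenue = 39*(11-1)/(11+1) = 39*10/12
Step 4: Revenue = 390/12 = 65/2

65/2


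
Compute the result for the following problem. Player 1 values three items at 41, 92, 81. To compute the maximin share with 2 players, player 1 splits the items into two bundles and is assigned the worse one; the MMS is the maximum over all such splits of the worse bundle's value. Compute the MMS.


Step 1: Item values = 41, 92, 81
Step 2: Enumerate all 2-bundle partitions and take the smaller bundle:
  Partition 1: {41} vs {92,81} -> bundles 41, 173; min = 41
  Partition 2: {92} vs {41,81} -> bundles 92, 122; min = 92
  Partition 3: {81} vs {41,92} -> bundles 81, 133; min = 81
Step 3: MMS = max(41, 92, 81) = 92

92


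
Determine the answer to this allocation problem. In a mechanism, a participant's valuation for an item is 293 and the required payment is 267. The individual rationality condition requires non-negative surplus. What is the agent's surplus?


Step 1: Surplus = value - payment = 293 - 267 = 26
Step 2: IR is satisfied (surplus >= 0)

26


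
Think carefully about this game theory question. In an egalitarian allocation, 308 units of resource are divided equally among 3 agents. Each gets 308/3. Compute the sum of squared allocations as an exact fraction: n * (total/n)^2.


Step 1: Each agent's share = 308/3
Step 2: Square of each share = (308/3)^2 = 94864/9
Step 3: Sum of squares = 3 * 94864/9 = 94864/3

94864/3


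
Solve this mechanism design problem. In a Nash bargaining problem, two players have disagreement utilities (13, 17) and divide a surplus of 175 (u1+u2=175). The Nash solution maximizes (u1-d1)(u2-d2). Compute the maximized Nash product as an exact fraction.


Step 1: The Nash solution splits surplus symmetrically above the disagreement point
Step 2: u1 = (total + d1 - d2)/2 = (175 + 13 - 17)/2 = 171/2
Step 3: u2 = (total - d1 + d2)/2 = (175 - 13 + 17)/2 = 179/2
Step 4: Nash product = (171/2 - 13) * (179/2 - 17)
Step 5: = 145/2 * 145/2 = 21025/4

21025/4


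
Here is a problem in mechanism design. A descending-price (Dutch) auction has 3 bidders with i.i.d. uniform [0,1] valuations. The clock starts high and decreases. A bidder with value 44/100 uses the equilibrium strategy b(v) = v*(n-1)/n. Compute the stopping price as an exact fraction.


Step 1: Dutch auctions are strategically equivalent to first-price auctions
Step 2: The equilibrium bid is b(v) = v*(n-1)/n
Step 3: b = 11/25 * 2/3
Step 4: b = 22/75

22/75


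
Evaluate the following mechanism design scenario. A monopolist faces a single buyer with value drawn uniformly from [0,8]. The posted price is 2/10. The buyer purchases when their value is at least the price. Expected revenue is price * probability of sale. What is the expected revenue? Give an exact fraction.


Step 1: Posted price r = 1/5, value support [0,8]
Step 2: P(v >= r) = (8 - 1/5)/8 = 39/40
Step 3: Expected revenue = r * P(v >= r) = 1/5 * 39/40
Step 4: Revenue = 39/200

39/200


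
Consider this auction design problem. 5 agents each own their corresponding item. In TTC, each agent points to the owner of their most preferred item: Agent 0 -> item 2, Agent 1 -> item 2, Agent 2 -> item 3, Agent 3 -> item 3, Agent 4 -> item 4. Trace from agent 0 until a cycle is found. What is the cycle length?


Step 1: Trace the pointer graph from agent 0: 0 -> 2 -> 3 -> 3
Step 2: A cycle is detected when we revisit agent 3
Step 3: The cycle is: 3 -> 3
Step 4: Cycle length = 1

1


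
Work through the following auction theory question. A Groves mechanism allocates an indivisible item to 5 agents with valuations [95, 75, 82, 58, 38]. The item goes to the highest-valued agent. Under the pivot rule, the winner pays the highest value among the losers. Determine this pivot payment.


Step 1: The efficient winner is agent 0 with value 95
Step 2: Other agents' values: [75, 82, 58, 38]
Step 3: Pivot payment = max(others) = 82
Step 4: The winner pays 82

82


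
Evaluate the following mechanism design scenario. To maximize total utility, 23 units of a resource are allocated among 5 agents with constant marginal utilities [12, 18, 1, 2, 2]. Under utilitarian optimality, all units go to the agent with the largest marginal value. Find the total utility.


Step 1: The marginal utilities are [12, 18, 1, 2, 2]
Step 2: The highest marginal utility is 18
Step 3: All 23 units go to that agent
Step 4: Total utility = 18 * 23 = 414

414


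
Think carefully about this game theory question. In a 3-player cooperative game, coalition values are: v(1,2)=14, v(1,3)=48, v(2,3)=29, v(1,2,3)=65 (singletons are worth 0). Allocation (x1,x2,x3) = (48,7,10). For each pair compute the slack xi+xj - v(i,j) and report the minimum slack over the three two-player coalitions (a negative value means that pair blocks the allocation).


Step 1: Slack for coalition (1,2): x1+x2 - v12 = 55 - 14 = 41
Step 2: Slack for coalition (1,3): x1+x3 - v13 = 58 - 48 = 10
Step 3: Slack for coalition (2,3): x2+x3 - v23 = 17 - 29 = -12
Step 4: Minimum slack = min(41, 10, -12) = -12, attained by (2,3); coalition (2,3) can block (slack < 0), so the allocation is not in the core

-12


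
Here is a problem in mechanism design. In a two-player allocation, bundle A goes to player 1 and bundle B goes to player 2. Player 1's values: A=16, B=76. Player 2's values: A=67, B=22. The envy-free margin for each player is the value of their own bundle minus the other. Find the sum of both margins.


Step 1: Player 1's margin = v1(A) - v1(B) = 16 - 76 = -60
Step 2: Player 2's margin = v2(B) - v2(A) = 22 - 67 = -45
Step 3: Total margin = -60 + -45 = -105

-105


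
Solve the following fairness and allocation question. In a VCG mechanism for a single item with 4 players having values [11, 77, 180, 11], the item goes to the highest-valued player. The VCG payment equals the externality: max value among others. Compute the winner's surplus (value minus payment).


Step 1: The winner is the agent with the highest value: agent 2 with value 180
Step 2: Values of other agents: [11, 77, 11]
Step 3: VCG payment = max of others' values = 77
Step 4: Surplus = 180 - 77 = 103

103


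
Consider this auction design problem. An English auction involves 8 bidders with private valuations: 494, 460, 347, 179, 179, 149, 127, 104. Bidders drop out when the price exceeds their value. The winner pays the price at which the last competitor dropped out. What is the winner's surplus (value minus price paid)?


Step 1: Identify the highest value: 494
Step 2: Identify the second-highest value: 460
Step 3: The final price = second-highest value = 460
Step 4: Surplus = 494 - 460 = 34

34


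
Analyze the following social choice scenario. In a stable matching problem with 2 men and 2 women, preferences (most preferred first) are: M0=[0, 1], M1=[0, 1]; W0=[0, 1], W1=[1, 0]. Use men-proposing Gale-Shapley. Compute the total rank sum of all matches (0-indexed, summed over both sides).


Step 1: Run Gale-Shapley (men propose, women hold best offer):
  M0 proposes to W0; she accepts
  M1 proposes to W0; rejected
  M1 proposes to W1; she accepts
Step 2: Final matching: W0-M0, W1-M1
Step 3: 0-indexed ranks (man's rank of his match, then woman's): 0 + 0 + 1 + 0
Step 4: Total rank sum = 1

1


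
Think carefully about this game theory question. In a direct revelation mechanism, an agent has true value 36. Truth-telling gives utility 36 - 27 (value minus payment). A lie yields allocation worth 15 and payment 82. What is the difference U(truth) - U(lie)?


Step 1: U(truth) = value - payment = 36 - 27 = 9
Step 2: U(lie) = allocation - payment = 15 - 82 = -67
Step 3: IC gap = 9 - (-67) = 76

76


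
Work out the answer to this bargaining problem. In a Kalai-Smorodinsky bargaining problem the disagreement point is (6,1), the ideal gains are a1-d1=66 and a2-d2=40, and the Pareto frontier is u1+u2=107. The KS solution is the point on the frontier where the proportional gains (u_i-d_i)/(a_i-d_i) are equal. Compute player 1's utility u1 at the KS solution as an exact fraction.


Step 1: At the KS point, (u1-d1)/r1 = (u2-d2)/r2 = t and u1+u2 = 107
Step 2: u1 = d1 + r1*t and u2 = d2 + r2*t, so (d1 + r1*t) + (d2 + r2*t) = 107
Step 3: t = (107 - 6 - 1)/(66 + 40) = 100/106 = 50/53
Step 4: u1 = d1 + r1*t = 6 + 66 * 50/53 = 3618/53
Step 5: (Check: u2 = d2 + r2*t = 2053/53; u1+u2 = 3618/53 + 2053/53 = 107, on the frontier.)

3618/53


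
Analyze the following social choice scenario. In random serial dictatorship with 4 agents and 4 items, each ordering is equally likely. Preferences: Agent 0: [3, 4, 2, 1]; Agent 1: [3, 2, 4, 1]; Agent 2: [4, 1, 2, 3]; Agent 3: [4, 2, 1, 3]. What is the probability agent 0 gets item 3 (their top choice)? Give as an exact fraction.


Step 1: Agent 0 wants item 3
Step 2: There are 24 possible orderings of agents
Step 3: In 12 orderings, agent 0 gets item 3
Step 4: Probability = 12/24 = 1/2

1/2


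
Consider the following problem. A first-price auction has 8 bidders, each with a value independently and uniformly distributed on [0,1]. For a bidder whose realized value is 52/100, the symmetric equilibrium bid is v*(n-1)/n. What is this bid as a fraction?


Step 1: The symmetric BNE bidding function is b(v) = v * (n-1) / n
Step 2: Substitute v = 13/25 and n = 8
Step 3: b = 13/25 * 7/8
Step 4: b = 91/200

91/200


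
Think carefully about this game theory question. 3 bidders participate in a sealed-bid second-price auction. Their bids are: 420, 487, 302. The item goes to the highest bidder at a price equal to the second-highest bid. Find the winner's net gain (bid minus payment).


Step 1: Sort bids in descending order: 487, 420, 302
Step 2: The winning bid is the highest: 487
Step 3: The payment equals the second-highest bid: 420
Step 4: Surplus = winner's bid - payment = 487 - 420 = 67

67


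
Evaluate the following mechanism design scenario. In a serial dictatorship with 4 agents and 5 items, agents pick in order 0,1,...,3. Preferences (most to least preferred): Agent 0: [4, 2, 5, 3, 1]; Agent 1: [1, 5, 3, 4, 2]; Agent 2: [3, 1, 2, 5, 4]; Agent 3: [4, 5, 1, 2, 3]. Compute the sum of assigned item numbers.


Step 1: Agent 0 picks item 4
Step 2: Agent 1 picks item 1
Step 3: Agent 2 picks item 3
Step 4: Agent 3 picks item 5
Step 5: Sum = 4 + 1 + 3 + 5 = 13

13


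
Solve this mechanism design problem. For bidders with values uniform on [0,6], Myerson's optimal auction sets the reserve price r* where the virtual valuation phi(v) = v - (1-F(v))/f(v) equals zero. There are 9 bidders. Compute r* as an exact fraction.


Step 1: For U[0,6], F(v) = v/6 and f(v) = 1/6
Step 2: phi(v) = v - (1 - v/6)/(1/6) = v - (6 - v) = 2v - 6
Step 3: Set phi(r*) = 0: 2r* - 6 = 0
Step 4: r* = 6/2 = 3 (the number of bidders n = 9 does not enter)

3


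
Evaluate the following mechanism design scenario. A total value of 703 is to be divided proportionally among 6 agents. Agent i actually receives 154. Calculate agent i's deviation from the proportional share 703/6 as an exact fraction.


Step 1: Proportional share = 703/6
Step 2: Agent's actual allocation = 154
Step 3: Excess = 154 - 703/6 = 221/6

221/6


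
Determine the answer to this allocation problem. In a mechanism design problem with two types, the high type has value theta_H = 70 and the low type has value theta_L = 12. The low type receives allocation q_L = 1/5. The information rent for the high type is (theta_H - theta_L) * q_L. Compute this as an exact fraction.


Step 1: theta_H - theta_L = 70 - 12 = 58
Step 2: Information rent = (theta_H - theta_L) * q_L
Step 3: = 58 * 1/5
Step 4: = 58/5

58/5


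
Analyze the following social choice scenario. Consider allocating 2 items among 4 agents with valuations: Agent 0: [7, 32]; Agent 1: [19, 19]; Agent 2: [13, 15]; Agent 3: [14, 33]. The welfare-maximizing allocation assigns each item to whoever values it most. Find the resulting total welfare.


Step 1: For each item, find the maximum value among all agents.
Step 2: Item 0 -> Agent 1 (value 19)
Step 3: Item 1 -> Agent 3 (value 33)
Step 4: Total welfare = 19 + 33 = 52

52


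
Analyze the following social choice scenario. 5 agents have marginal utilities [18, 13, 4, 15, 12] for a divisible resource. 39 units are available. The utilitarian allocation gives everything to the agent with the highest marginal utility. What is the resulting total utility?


Step 1: The marginal utilities are [18, 13, 4, 15, 12]
Step 2: The highest marginal utility is 18
Step 3: All 39 units go to that agent
Step 4: Total utility = 18 * 39 = 702

702


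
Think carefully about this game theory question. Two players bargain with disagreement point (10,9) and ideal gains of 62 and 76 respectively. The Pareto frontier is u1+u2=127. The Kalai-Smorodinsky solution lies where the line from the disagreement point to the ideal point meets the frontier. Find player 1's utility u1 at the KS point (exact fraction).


Step 1: At the KS point, (u1-d1)/r1 = (u2-d2)/r2 = t and u1+u2 = 127
Step 2: u1 = d1 + r1*t and u2 = d2 + r2*t, so (d1 + r1*t) + (d2 + r2*t) = 127
Step 3: t = (127 - 10 - 9)/(62 + 76) = 108/138 = 18/23
Step 4: u1 = d1 + r1*t = 10 + 62 * 18/23 = 1346/23
Step 5: (Check: u2 = d2 + r2*t = 1575/23; u1+u2 = 1346/23 + 1575/23 = 127, on the frontier.)

1346/23


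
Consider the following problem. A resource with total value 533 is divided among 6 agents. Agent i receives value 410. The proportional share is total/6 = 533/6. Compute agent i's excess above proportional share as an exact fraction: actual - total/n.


Step 1: Proportional share = 533/6
Step 2: Agent's actual allocation = 410
Step 3: Excess = 410 - 533/6 = 1927/6

1927/6


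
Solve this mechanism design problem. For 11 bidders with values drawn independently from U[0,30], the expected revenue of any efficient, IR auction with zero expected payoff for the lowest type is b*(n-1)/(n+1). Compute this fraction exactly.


Step 1: By Revenue Equivalence, expected revenue = b*(n-1)/(n+1)
Step 2: Substituting n = 11, b = 30
Step 3: Revenue = 30*(11-1)/(11+1) = 30*10/12
Step 4: Revenue = 300/12 = 25

25


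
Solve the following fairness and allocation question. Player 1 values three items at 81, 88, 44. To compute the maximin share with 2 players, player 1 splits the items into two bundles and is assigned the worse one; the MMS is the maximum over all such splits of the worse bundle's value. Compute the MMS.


Step 1: Item values = 81, 88, 44
Step 2: Enumerate all 2-bundle partitions and take the smaller bundle:
  Partition 1: {81} vs {88,44} -> bundles 81, 132; min = 81
  Partition 2: {88} vs {81,44} -> bundles 88, 125; min = 88
  Partition 3: {44} vs {81,88} -> bundles 44, 169; min = 44
Step 3: MMS = max(81, 88, 44) = 88

88


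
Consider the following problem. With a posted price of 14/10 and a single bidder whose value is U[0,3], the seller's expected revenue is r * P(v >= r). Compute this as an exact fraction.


Step 1: Posted price r = 7/5, value support [0,3]
Step 2: P(v >= r) = (3 - 7/5)/3 = 8/15
Step 3: Expected revenue = r * P(v >= r) = 7/5 * 8/15
Step 4: Revenue = 56/75

56/75


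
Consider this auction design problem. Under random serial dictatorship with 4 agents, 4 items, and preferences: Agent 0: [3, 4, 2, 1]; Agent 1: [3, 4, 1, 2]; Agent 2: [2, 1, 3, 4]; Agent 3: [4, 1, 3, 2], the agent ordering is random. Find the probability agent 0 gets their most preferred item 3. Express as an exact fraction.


Step 1: Agent 0 wants item 3
Step 2: There are 24 possible orderings of agents
Step 3: In 12 orderings, agent 0 gets item 3
Step 4: Probability = 12/24 = 1/2

1/2


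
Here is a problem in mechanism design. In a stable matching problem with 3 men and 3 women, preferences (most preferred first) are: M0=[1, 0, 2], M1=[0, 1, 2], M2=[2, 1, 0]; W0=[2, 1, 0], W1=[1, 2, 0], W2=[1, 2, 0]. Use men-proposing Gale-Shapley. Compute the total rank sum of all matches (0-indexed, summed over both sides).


Step 1: Run Gale-Shapley (men propose, women hold best offer):
  M0 proposes to W1; she accepts
  M1 proposes to W0; she accepts
  M2 proposes to W2; she accepts
Step 2: Final matching: W0-M1, W1-M0, W2-M2
Step 3: 0-indexed ranks (man's rank of his match, then woman's): 0 + 1 + 0 + 2 + 0 + 1
Step 4: Total rank sum = 4

4


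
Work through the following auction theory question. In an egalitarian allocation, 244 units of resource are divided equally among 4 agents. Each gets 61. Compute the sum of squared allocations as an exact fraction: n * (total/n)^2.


Step 1: Each agent's share = 244/4 = 61
Step 2: Square of each share = (61)^2 = 3721
Step 3: Sum of squares = 4 * 3721 = 14884

14884


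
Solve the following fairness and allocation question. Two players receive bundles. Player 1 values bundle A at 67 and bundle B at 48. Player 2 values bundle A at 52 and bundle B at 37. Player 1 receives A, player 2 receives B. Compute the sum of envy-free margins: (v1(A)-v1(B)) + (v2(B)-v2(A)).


Step 1: Player 1's margin = v1(A) - v1(B) = 67 - 48 = 19
Step 2: Player 2's margin = v2(B) - v2(A) = 37 - 52 = -15
Step 3: Total margin = 19 + -15 = 4

4


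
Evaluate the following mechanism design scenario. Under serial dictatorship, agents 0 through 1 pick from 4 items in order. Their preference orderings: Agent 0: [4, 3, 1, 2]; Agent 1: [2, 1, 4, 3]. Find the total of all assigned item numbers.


Step 1: Agent 0 picks item 4
Step 2: Agent 1 picks item 2
Step 3: Sum = 4 + 2 = 6

6


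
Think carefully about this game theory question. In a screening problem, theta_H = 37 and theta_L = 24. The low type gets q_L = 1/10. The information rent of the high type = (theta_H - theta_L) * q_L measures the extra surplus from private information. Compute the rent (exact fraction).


Step 1: theta_H - theta_L = 37 - 24 = 13
Step 2: Information rent = (theta_H - theta_L) * q_L
Step 3: = 13 * 1/10
Step 4: = 13/10

13/10


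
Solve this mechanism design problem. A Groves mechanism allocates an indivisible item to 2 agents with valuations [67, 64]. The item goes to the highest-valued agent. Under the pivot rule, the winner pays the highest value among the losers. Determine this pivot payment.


Step 1: The efficient winner is agent 0 with value 67
Step 2: Other agents' values: [64]
Step 3: Pivot payment = max(others) = 64
Step 4: The winner pays 64

64


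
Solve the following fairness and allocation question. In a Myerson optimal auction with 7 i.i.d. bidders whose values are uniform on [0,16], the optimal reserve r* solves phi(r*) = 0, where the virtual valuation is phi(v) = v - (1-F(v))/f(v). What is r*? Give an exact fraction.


Step 1: For U[0,16], F(v) = v/16 and f(v) = 1/16
Step 2: phi(v) = v - (1 - v/16)/(1/16) = v - (16 - v) = 2v - 16
Step 3: Set phi(r*) = 0: 2r* - 16 = 0
Step 4: r* = 16/2 = 8 (the number of bidders n = 7 does not enter)

8


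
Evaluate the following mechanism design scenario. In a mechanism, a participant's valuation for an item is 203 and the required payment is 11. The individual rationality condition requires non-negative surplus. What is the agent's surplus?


Step 1: Surplus = value - payment = 203 - 11 = 192
Step 2: IR is satisfied (surplus >= 0)

192


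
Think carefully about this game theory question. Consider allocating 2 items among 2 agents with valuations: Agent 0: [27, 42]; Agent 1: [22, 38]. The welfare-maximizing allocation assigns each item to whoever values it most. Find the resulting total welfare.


Step 1: For each item, find the maximum value among all agents.
Step 2: Item 0 -> Agent 0 (value 27)
Step 3: Item 1 -> Agent 0 (value 42)
Step 4: Total welfare = 27 + 42 = 69

69


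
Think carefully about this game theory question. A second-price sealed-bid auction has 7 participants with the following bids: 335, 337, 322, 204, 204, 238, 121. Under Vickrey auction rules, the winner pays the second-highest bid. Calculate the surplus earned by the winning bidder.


Step 1: Sort bids in descending order: 337, 335, 322, 238, 204, 204, 121
Step 2: The winning bid is the highest: 337
Step 3: The payment equals the second-highest bid: 335
Step 4: Surplus = winner's bid - payment = 337 - 335 = 2

2


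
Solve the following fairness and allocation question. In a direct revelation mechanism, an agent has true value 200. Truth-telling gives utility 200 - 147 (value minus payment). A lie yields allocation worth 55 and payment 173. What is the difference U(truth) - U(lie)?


Step 1: U(truth) = value - payment = 200 - 147 = 53
Step 2: U(lie) = allocation - payment = 55 - 173 = -118
Step 3: IC gap = 53 - (-118) = 171

171


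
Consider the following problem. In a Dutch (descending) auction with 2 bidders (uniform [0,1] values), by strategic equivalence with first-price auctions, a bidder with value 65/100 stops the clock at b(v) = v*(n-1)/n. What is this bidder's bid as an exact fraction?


Step 1: Dutch auctions are strategically equivalent to first-price auctions
Step 2: The equilibrium bid is b(v) = v*(n-1)/n
Step 3: b = 13/20 * 1/2
Step 4: b = 13/40

13/40


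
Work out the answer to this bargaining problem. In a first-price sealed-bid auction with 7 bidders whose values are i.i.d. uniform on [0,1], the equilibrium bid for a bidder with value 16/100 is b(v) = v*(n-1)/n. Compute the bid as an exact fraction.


Step 1: The symmetric BNE bidding function is b(v) = v * (n-1) / n
Step 2: Substitute v = 4/25 and n = 7
Step 3: b = 4/25 * 6/7
Step 4: b = 24/175

24/175


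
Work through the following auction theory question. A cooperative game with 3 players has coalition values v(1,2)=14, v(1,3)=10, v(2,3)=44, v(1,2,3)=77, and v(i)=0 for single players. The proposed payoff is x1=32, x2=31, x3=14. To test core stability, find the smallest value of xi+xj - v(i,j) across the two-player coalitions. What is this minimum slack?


Step 1: Slack for coalition (1,2): x1+x2 - v12 = 63 - 14 = 49
Step 2: Slack for coalition (1,3): x1+x3 - v13 = 46 - 10 = 36
Step 3: Slack for coalition (2,3): x2+x3 - v23 = 45 - 44 = 1
Step 4: Minimum slack = min(49, 36, 1) = 1, attained by (2,3); no pair can gain by deviating, so the allocation is in the core

1


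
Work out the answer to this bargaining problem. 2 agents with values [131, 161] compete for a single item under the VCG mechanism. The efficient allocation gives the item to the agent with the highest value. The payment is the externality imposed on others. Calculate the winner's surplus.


Step 1: The winner is the agent with the highest value: agent 1 with value 161
Step 2: Values of other agents: [131]
Step 3: VCG payment = max of others' values = 131
Step 4: Surplus = 161 - 131 = 30

30


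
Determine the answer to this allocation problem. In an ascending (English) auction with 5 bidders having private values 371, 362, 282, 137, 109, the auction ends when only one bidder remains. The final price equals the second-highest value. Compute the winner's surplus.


Step 1: Identify the highest value: 371
Step 2: Identify the second-highest value: 362
Step 3: The final price = second-highest value = 362
Step 4: Surplus = 371 - 362 = 9

9


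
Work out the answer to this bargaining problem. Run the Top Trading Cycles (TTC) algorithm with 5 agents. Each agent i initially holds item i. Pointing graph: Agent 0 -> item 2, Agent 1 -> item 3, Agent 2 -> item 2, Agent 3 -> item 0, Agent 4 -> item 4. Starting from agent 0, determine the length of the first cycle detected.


Step 1: Trace the pointer graph from agent 0: 0 -> 2 -> 2
Step 2: A cycle is detected when we revisit agent 2
Step 3: The cycle is: 2 -> 2
Step 4: Cycle length = 1

1


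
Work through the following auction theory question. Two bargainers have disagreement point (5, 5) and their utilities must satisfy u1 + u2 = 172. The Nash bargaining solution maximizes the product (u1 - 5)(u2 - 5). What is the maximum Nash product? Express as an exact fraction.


Step 1: The Nash solution splits surplus symmetrically above the disagreement point
Step 2: u1 = (total + d1 - d2)/2 = (172 + 5 - 5)/2 = 86
Step 3: u2 = (total - d1 + d2)/2 = (172 - 5 + 5)/2 = 86
Step 4: Nash product = (86 - 5) * (86 - 5)
Step 5: = 81 * 81 = 6561

6561


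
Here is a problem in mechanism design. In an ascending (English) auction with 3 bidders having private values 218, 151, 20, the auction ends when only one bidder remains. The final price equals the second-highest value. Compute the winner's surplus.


Step 1: Identify the highest value: 218
Step 2: Identify the second-highest value: 151
Step 3: The final price = second-highest value = 151
Step 4: Surplus = 218 - 151 = 67

67


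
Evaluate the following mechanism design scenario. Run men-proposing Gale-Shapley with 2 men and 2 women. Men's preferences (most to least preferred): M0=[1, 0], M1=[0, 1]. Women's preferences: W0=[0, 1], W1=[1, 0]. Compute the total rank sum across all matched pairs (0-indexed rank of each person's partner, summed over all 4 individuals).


Step 1: Run Gale-Shapley (men propose, women hold best offer):
  M0 proposes to W1; she accepts
  M1 proposes to W0; she accepts
Step 2: Final matching: W0-M1, W1-M0
Step 3: 0-indexed ranks (man's rank of his match, then woman's): 0 + 1 + 0 + 1
Step 4: Total rank sum = 2

2


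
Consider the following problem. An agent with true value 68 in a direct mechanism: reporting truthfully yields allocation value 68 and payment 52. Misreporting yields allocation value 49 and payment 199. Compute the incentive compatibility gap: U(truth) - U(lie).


Step 1: U(truth) = value - payment = 68 - 52 = 16
Step 2: U(lie) = allocation - payment = 49 - 199 = -150
Step 3: IC gap = 16 - (-150) = 166

166


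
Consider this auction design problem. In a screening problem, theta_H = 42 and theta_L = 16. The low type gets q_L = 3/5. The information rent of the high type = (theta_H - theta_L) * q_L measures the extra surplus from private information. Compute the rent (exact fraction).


Step 1: theta_H - theta_L = 42 - 16 = 26
Step 2: Information rent = (theta_H - theta_L) * q_L
Step 3: = 26 * 3/5
Step 4: = 78/5

78/5


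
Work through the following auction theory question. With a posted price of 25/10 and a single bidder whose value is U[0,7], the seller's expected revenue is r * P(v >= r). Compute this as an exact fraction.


Step 1: Posted price r = 5/2, value support [0,7]
Step 2: P(v >= r) = (7 - 5/2)/7 = 9/14
Step 3: Expected revenue = r * P(v >= r) = 5/2 * 9/14
Step 4: Revenue = 45/28

45/28


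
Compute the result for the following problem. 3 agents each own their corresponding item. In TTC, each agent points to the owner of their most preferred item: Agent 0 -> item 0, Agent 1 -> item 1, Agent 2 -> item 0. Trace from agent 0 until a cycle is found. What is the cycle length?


Step 1: Trace the pointer graph from agent 0: 0 -> 0
Step 2: A cycle is detected when we revisit agent 0
Step 3: The cycle is: 0 -> 0
Step 4: Cycle length = 1

1


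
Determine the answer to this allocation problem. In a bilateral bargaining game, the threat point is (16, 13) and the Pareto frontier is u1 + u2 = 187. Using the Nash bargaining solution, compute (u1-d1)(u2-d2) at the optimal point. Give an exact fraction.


Step 1: The Nash solution splits surplus symmetrically above the disagreement point
Step 2: u1 = (total + d1 - d2)/2 = (187 + 16 - 13)/2 = 95
Step 3: u2 = (total - d1 + d2)/2 = (187 - 16 + 13)/2 = 92
Step 4: Nash product = (95 - 16) * (92 - 13)
Step 5: = 79 * 79 = 6241

6241


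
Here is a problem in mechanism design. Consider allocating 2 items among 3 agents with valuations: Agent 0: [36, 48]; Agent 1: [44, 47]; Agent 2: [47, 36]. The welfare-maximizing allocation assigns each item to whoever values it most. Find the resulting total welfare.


Step 1: For each item, find the maximum value among all agents.
Step 2: Item 0 -> Agent 2 (value 47)
Step 3: Item 1 -> Agent 0 (value 48)
Step 4: Total welfare = 47 + 48 = 95

95


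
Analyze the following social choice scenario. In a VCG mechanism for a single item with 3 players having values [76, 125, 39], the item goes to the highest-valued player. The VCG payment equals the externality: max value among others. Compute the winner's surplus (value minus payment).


Step 1: The winner is the agent with the highest value: agent 1 with value 125
Step 2: Values of other agents: [76, 39]
Step 3: VCG payment = max of others' values = 76
Step 4: Surplus = 125 - 76 = 49

49


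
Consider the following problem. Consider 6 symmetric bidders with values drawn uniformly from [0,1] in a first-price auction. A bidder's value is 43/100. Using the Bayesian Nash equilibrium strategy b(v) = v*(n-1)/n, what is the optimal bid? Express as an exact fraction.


Step 1: The symmetric BNE bidding function is b(v) = v * (n-1) / n
Step 2: Substitute v = 43/100 and n = 6
Step 3: b = 43/100 * 5/6
Step 4: b = 43/120

43/120


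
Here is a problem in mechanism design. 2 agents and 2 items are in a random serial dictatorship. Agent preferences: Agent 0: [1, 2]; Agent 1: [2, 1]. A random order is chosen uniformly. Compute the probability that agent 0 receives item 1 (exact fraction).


Step 1: Agent 0 wants item 1
Step 2: There are 2 possible orderings of agents
Step 3: In 2 orderings, agent 0 gets item 1
Step 4: Probability = 2/2 = 1

1


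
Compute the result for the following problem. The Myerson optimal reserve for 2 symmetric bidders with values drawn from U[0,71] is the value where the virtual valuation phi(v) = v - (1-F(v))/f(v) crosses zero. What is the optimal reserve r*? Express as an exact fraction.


Step 1: For U[0,71], F(v) = v/71 and f(v) = 1/71
Step 2: phi(v) = v - (1 - v/71)/(1/71) = v - (71 - v) = 2v - 71
Step 3: Set phi(r*) = 0: 2r* - 71 = 0
Step 4: r* = 71/2 (the number of bidders n = 2 does not enter)

71/2


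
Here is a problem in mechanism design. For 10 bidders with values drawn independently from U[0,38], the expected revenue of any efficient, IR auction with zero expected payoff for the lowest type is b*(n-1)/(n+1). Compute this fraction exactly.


Step 1: By Revenue Equivalence, expected revenue = b*(n-1)/(n+1)
Step 2: Substituting n = 10, b = 38
Step 3: Revenue = 38*(10-1)/(10+1) = 38*9/11
Step 4: Revenue = 342/11

342/11


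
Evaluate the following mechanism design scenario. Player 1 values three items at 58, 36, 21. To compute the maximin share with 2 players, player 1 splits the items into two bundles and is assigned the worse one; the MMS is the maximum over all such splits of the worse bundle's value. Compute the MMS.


Step 1: Item values = 58, 36, 21
Step 2: Enumerate all 2-bundle partitions and take the smaller bundle:
  Partition 1: {58} vs {36,21} -> bundles 58, 57; min = 57
  Partition 2: {36} vs {58,21} -> bundles 36, 79; min = 36
  Partition 3: {21} vs {58,36} -> bundles 21, 94; min = 21
Step 3: MMS = max(57, 36, 21) = 57

57


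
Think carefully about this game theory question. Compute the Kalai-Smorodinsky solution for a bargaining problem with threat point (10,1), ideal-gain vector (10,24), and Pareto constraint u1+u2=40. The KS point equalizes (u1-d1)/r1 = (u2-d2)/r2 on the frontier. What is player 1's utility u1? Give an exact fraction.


Step 1: At the KS point, (u1-d1)/r1 = (u2-d2)/r2 = t and u1+u2 = 40
Step 2: u1 = d1 + r1*t and u2 = d2 + r2*t, so (d1 + r1*t) + (d2 + r2*t) = 40
Step 3: t = (40 - 10 - 1)/(10 + 24) = 29/34
Step 4: u1 = d1 + r1*t = 10 + 10 * 29/34 = 315/17
Step 5: (Check: u2 = d2 + r2*t = 365/17; u1+u2 = 315/17 + 365/17 = 40, on the frontier.)

315/17


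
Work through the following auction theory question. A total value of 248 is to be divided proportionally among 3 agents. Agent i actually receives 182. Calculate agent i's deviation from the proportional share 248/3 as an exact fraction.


Step 1: Proportional share = 248/3
Step 2: Agent's actual allocation = 182
Step 3: Excess = 182 - 248/3 = 298/3

298/3


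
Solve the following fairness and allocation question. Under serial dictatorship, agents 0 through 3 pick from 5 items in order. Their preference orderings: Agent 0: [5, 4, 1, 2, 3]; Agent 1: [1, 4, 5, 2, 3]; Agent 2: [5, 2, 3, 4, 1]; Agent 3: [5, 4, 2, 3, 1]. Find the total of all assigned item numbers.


Step 1: Agent 0 picks item 5
Step 2: Agent 1 picks item 1
Step 3: Agent 2 picks item 2
Step 4: Agent 3 picks item 4
Step 5: Sum = 5 + 1 + 2 + 4 = 12

12


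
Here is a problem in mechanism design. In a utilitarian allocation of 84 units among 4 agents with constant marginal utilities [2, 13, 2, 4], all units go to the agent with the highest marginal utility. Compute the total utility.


Step 1: The marginal utilities are [2, 13, 2, 4]
Step 2: The highest marginal utility is 13
Step 3: All 84 units go to that agent
Step 4: Total utility = 13 * 84 = 1092

1092


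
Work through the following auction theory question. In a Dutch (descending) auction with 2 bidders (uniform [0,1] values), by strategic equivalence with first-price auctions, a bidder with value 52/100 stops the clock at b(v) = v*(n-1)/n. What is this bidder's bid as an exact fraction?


Step 1: Dutch auctions are strategically equivalent to first-price auctions
Step 2: The equilibrium bid is b(v) = v*(n-1)/n
Step 3: b = 13/25 * 1/2
Step 4: b = 13/50

13/50


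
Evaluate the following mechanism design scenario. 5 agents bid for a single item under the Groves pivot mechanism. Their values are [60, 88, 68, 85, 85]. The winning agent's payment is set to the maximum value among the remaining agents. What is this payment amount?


Step 1: The efficient winner is agent 1 with value 88
Step 2: Other agents' values: [60, 68, 85, 85]
Step 3: Pivot payment = max(others) = 85
Step 4: The winner pays 85

85


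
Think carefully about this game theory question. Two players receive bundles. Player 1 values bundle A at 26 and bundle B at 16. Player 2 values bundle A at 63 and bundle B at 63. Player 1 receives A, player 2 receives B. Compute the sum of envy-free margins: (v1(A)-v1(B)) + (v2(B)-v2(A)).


Step 1: Player 1's margin = v1(A) - v1(B) = 26 - 16 = 10
Step 2: Player 2's margin = v2(B) - v2(A) = 63 - 63 = 0
Step 3: Total margin = 10 + 0 = 10

10


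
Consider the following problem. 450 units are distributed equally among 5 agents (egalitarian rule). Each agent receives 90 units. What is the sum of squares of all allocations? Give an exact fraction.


Step 1: Each agent's share = 450/5 = 90
Step 2: Square of each share = (90)^2 = 8100
Step 3: Sum of squares = 5 * 8100 = 40500

40500


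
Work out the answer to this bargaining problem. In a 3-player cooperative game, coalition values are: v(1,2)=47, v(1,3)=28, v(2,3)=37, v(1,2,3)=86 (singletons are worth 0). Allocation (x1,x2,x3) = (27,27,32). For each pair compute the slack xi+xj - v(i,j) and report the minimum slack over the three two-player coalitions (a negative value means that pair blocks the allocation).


Step 1: Slack for coalition (1,2): x1+x2 - v12 = 54 - 47 = 7
Step 2: Slack for coalition (1,3): x1+x3 - v13 = 59 - 28 = 31
Step 3: Slack for coalition (2,3): x2+x3 - v23 = 59 - 37 = 22
Step 4: Minimum slack = min(7, 31, 22) = 7, attained by (1,2); no pair can gain by deviating, so the allocation is in the core

7


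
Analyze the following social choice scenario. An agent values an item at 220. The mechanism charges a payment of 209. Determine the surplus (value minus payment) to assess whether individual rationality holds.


Step 1: Surplus = value - payment = 220 - 209 = 11
Step 2: IR is satisfied (surplus >= 0)

11


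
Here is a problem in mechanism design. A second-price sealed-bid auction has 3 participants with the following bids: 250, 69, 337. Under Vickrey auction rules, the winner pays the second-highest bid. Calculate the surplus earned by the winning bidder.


Step 1: Sort bids in descending order: 337, 250, 69
Step 2: The winning bid is the highest: 337
Step 3: The payment equals the second-highest bid: 250
Step 4: Surplus = winner's bid - payment = 337 - 250 = 87

87


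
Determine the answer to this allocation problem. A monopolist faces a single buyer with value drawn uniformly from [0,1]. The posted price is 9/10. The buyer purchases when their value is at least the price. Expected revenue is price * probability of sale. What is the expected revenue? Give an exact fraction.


Step 1: Posted price r = 9/10, value support [0,1]
Step 2: P(v >= r) = (1 - 9/10)/1 = 1/10
Step 3: Expected revenue = r * P(v >= r) = 9/10 * 1/10
Step 4: Revenue = 9/100

9/100
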